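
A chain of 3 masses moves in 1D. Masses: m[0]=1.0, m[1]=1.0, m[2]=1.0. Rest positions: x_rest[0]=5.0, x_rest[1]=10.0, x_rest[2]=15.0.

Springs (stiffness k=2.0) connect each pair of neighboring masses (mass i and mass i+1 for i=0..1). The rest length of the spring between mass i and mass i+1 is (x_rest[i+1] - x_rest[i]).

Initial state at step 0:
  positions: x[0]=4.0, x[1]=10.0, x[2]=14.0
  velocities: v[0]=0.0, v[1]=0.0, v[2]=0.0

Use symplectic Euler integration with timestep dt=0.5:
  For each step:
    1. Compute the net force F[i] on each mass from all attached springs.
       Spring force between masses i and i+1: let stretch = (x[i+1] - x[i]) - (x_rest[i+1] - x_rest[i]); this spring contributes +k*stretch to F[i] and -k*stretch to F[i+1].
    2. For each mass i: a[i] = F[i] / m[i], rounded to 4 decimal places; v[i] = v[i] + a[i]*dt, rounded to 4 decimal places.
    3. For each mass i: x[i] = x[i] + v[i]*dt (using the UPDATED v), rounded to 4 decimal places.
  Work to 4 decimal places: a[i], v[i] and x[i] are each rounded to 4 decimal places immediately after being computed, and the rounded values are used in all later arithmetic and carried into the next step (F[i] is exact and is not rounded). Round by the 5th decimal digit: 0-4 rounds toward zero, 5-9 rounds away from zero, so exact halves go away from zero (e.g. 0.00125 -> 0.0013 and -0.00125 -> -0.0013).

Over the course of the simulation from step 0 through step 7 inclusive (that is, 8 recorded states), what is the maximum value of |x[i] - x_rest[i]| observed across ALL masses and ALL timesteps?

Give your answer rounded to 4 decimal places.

Answer: 1.5000

Derivation:
Step 0: x=[4.0000 10.0000 14.0000] v=[0.0000 0.0000 0.0000]
Step 1: x=[4.5000 9.0000 14.5000] v=[1.0000 -2.0000 1.0000]
Step 2: x=[4.7500 8.5000 14.7500] v=[0.5000 -1.0000 0.5000]
Step 3: x=[4.3750 9.2500 14.3750] v=[-0.7500 1.5000 -0.7500]
Step 4: x=[3.9375 10.1250 13.9375] v=[-0.8750 1.7500 -0.8750]
Step 5: x=[4.0938 9.8125 14.0938] v=[0.3125 -0.6250 0.3125]
Step 6: x=[4.6094 8.7813 14.6094] v=[1.0312 -2.0624 1.0312]
Step 7: x=[4.7110 8.5782 14.7110] v=[0.2031 -0.4062 0.2031]
Max displacement = 1.5000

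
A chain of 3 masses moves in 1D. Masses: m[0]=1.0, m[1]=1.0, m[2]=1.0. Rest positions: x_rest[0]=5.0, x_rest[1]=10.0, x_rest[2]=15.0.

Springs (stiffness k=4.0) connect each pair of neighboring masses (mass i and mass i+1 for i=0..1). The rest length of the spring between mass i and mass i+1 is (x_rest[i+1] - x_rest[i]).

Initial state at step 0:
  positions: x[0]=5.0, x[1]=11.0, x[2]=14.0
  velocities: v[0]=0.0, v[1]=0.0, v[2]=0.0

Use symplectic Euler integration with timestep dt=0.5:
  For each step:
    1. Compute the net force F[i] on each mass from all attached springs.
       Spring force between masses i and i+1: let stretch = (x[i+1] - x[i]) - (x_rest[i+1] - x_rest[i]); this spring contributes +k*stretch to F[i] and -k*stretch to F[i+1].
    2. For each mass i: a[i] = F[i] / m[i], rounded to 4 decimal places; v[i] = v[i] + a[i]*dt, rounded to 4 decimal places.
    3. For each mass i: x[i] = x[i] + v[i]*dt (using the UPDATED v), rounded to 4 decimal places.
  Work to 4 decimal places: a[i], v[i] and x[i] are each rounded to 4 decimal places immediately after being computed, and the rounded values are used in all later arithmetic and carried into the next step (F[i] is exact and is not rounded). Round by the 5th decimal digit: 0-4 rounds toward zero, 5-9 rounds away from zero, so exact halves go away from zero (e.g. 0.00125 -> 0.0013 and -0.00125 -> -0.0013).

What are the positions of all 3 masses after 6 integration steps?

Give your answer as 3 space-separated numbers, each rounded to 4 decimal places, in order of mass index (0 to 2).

Answer: 5.0000 11.0000 14.0000

Derivation:
Step 0: x=[5.0000 11.0000 14.0000] v=[0.0000 0.0000 0.0000]
Step 1: x=[6.0000 8.0000 16.0000] v=[2.0000 -6.0000 4.0000]
Step 2: x=[4.0000 11.0000 15.0000] v=[-4.0000 6.0000 -2.0000]
Step 3: x=[4.0000 11.0000 15.0000] v=[0.0000 0.0000 0.0000]
Step 4: x=[6.0000 8.0000 16.0000] v=[4.0000 -6.0000 2.0000]
Step 5: x=[5.0000 11.0000 14.0000] v=[-2.0000 6.0000 -4.0000]
Step 6: x=[5.0000 11.0000 14.0000] v=[0.0000 0.0000 0.0000]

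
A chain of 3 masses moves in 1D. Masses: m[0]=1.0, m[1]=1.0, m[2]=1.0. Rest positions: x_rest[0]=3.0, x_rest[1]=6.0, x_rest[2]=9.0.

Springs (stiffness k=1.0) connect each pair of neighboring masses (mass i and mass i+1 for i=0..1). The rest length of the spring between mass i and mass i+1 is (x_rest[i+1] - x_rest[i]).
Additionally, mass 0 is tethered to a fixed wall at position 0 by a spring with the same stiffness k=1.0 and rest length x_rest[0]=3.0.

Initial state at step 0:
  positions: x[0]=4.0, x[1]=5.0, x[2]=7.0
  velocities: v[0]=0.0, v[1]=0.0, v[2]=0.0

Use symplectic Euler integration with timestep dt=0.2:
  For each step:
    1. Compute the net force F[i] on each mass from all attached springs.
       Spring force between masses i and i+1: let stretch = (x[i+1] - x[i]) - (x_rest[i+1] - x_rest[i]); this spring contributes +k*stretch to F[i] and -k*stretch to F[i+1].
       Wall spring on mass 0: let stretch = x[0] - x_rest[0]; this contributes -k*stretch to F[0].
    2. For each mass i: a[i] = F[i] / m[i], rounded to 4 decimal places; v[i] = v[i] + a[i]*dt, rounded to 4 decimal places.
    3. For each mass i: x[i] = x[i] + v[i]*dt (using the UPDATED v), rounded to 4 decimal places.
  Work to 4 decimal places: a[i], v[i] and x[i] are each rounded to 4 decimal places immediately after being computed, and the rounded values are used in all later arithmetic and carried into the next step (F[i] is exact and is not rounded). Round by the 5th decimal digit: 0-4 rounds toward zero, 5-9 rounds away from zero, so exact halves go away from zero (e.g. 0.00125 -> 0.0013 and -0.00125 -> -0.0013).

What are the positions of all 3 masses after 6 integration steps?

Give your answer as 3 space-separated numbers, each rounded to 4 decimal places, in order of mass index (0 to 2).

Answer: 2.1728 5.4668 7.8206

Derivation:
Step 0: x=[4.0000 5.0000 7.0000] v=[0.0000 0.0000 0.0000]
Step 1: x=[3.8800 5.0400 7.0400] v=[-0.6000 0.2000 0.2000]
Step 2: x=[3.6512 5.1136 7.1200] v=[-1.1440 0.3680 0.4000]
Step 3: x=[3.3348 5.2090 7.2397] v=[-1.5818 0.4768 0.5987]
Step 4: x=[2.9600 5.3106 7.3982] v=[-1.8739 0.5081 0.7926]
Step 5: x=[2.5608 5.4017 7.5932] v=[-1.9958 0.4555 0.9751]
Step 6: x=[2.1728 5.4668 7.8206] v=[-1.9398 0.3256 1.1368]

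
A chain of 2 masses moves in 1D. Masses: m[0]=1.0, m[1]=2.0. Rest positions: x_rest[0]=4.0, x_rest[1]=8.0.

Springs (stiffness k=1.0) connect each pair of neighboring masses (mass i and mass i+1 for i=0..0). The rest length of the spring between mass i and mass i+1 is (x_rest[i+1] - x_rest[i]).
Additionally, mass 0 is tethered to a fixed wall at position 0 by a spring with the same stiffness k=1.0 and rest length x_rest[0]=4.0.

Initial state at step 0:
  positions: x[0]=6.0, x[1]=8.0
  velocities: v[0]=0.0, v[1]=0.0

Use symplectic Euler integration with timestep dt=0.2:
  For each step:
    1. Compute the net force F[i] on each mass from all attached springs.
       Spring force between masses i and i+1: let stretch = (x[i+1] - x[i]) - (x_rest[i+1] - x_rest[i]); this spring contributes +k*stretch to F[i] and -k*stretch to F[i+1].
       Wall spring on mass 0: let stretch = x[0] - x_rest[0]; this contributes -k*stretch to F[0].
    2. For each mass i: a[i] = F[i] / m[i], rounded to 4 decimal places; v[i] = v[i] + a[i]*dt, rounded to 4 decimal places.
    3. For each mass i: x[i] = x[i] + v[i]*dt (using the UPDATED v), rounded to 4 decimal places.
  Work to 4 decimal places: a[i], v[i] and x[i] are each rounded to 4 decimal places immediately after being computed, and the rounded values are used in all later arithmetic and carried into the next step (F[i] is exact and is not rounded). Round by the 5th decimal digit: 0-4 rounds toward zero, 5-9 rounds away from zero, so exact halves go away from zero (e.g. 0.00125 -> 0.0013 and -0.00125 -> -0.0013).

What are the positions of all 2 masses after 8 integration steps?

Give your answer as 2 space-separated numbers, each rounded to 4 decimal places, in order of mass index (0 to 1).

Step 0: x=[6.0000 8.0000] v=[0.0000 0.0000]
Step 1: x=[5.8400 8.0400] v=[-0.8000 0.2000]
Step 2: x=[5.5344 8.1160] v=[-1.5280 0.3800]
Step 3: x=[5.1107 8.2204] v=[-2.1186 0.5218]
Step 4: x=[4.6069 8.3426] v=[-2.5188 0.6108]
Step 5: x=[4.0683 8.4700] v=[-2.6930 0.6372]
Step 6: x=[3.5430 8.5894] v=[-2.6263 0.5970]
Step 7: x=[3.0779 8.6879] v=[-2.3256 0.4924]
Step 8: x=[2.7141 8.7542] v=[-1.8192 0.3314]

Answer: 2.7141 8.7542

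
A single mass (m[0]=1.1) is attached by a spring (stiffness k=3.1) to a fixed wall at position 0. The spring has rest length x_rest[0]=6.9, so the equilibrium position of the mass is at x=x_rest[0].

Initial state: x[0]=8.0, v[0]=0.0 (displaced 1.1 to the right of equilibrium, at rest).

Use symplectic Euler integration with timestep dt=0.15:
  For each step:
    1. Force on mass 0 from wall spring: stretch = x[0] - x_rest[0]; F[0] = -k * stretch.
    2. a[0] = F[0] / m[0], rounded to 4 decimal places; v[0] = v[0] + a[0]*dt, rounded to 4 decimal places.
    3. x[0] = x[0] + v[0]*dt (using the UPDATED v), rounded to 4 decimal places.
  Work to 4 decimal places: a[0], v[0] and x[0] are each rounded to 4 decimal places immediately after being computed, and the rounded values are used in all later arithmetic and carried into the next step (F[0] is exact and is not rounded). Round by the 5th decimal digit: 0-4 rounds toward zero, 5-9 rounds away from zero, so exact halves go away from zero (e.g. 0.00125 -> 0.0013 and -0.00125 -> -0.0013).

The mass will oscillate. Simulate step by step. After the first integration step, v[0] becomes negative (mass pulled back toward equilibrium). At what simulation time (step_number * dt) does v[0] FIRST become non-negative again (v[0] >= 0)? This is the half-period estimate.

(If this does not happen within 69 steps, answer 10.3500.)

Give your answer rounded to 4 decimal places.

Step 0: x=[8.0000] v=[0.0000]
Step 1: x=[7.9303] v=[-0.4650]
Step 2: x=[7.7952] v=[-0.9005]
Step 3: x=[7.6034] v=[-1.2789]
Step 4: x=[7.3670] v=[-1.5762]
Step 5: x=[7.1010] v=[-1.7736]
Step 6: x=[6.8222] v=[-1.8586]
Step 7: x=[6.5483] v=[-1.8257]
Step 8: x=[6.2968] v=[-1.6770]
Step 9: x=[6.0835] v=[-1.4220]
Step 10: x=[5.9220] v=[-1.0769]
Step 11: x=[5.8225] v=[-0.6635]
Step 12: x=[5.7913] v=[-0.2080]
Step 13: x=[5.8304] v=[0.2607]
First v>=0 after going negative at step 13, time=1.9500

Answer: 1.9500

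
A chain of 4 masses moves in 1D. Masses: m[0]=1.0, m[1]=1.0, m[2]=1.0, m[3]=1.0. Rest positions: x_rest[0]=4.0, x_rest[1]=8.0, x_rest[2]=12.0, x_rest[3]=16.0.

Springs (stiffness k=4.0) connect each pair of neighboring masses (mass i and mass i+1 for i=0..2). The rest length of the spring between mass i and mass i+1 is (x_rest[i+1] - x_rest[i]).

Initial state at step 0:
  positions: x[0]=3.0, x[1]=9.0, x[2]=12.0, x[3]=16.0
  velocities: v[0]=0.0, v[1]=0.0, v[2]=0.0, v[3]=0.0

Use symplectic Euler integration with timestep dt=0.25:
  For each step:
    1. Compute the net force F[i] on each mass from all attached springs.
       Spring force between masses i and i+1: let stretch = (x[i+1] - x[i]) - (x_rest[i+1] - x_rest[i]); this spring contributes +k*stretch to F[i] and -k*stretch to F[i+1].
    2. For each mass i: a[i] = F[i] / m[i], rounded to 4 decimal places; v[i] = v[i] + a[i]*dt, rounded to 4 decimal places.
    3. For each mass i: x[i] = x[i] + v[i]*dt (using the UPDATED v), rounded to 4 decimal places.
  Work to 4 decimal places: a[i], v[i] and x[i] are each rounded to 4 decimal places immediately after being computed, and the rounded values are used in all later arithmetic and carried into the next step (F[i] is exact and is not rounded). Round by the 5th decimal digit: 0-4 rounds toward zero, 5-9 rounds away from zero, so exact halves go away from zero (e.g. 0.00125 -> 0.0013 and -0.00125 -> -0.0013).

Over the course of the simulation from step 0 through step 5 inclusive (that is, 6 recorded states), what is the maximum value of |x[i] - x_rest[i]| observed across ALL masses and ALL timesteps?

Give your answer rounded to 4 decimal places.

Step 0: x=[3.0000 9.0000 12.0000 16.0000] v=[0.0000 0.0000 0.0000 0.0000]
Step 1: x=[3.5000 8.2500 12.2500 16.0000] v=[2.0000 -3.0000 1.0000 0.0000]
Step 2: x=[4.1875 7.3125 12.4375 16.0625] v=[2.7500 -3.7500 0.7500 0.2500]
Step 3: x=[4.6563 6.8750 12.2500 16.2188] v=[1.8750 -1.7500 -0.7500 0.6250]
Step 4: x=[4.6797 7.2266 11.7110 16.3829] v=[0.0937 1.4063 -2.1562 0.6562]
Step 5: x=[4.3399 8.0626 11.2188 16.3790] v=[-1.3594 3.3438 -1.9687 -0.0157]
Max displacement = 1.1250

Answer: 1.1250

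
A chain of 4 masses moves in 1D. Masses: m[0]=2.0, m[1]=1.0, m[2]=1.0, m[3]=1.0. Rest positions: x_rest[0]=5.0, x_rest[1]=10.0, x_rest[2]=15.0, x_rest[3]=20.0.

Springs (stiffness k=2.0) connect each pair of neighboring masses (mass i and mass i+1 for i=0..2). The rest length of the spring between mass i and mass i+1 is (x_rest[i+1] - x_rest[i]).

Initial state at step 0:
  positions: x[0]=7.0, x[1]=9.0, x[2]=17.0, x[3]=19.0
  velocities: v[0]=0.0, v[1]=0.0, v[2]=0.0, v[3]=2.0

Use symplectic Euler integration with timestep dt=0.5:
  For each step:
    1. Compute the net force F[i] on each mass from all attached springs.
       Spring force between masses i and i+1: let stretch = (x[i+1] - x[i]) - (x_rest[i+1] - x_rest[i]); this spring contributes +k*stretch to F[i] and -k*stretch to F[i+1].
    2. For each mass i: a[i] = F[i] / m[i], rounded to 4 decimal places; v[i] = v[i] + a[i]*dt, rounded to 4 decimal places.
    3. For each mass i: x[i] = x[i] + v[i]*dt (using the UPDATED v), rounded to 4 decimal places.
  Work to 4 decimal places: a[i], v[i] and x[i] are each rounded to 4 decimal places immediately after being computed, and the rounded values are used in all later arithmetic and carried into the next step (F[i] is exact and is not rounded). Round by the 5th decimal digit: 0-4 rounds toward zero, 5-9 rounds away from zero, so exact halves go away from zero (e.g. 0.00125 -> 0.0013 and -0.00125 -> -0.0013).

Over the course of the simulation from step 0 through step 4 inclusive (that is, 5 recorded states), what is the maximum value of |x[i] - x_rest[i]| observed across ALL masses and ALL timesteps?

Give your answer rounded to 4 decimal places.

Step 0: x=[7.0000 9.0000 17.0000 19.0000] v=[0.0000 0.0000 0.0000 2.0000]
Step 1: x=[6.2500 12.0000 14.0000 21.5000] v=[-1.5000 6.0000 -6.0000 5.0000]
Step 2: x=[5.6875 13.1250 13.7500 22.7500] v=[-1.1250 2.2500 -0.5000 2.5000]
Step 3: x=[5.7344 10.8438 17.6875 22.0000] v=[0.0938 -4.5625 7.8750 -1.5000]
Step 4: x=[5.8087 9.4297 20.3594 21.5938] v=[0.1485 -2.8282 5.3438 -0.8125]
Max displacement = 5.3594

Answer: 5.3594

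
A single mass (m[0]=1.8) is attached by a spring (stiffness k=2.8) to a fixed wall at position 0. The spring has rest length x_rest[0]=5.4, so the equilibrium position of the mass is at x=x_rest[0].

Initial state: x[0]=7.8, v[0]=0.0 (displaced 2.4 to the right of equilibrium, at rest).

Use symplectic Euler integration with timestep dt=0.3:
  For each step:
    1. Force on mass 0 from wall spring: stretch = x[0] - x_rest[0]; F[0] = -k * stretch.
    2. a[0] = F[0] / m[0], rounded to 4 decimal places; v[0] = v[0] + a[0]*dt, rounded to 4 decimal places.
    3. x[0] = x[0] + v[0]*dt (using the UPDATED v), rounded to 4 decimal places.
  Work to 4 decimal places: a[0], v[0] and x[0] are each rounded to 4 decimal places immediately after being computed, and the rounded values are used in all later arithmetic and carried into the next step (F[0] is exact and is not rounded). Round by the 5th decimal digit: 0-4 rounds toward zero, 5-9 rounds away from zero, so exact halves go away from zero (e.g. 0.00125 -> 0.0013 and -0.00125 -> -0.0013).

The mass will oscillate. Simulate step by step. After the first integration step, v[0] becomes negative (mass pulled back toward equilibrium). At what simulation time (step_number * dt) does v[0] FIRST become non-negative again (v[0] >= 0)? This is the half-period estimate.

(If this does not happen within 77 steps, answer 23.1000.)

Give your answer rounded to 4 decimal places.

Answer: 2.7000

Derivation:
Step 0: x=[7.8000] v=[0.0000]
Step 1: x=[7.4640] v=[-1.1200]
Step 2: x=[6.8390] v=[-2.0832]
Step 3: x=[6.0126] v=[-2.7547]
Step 4: x=[5.1004] v=[-3.0406]
Step 5: x=[4.2302] v=[-2.9008]
Step 6: x=[3.5237] v=[-2.3549]
Step 7: x=[3.0799] v=[-1.4793]
Step 8: x=[2.9609] v=[-0.3966]
Step 9: x=[3.1834] v=[0.7417]
First v>=0 after going negative at step 9, time=2.7000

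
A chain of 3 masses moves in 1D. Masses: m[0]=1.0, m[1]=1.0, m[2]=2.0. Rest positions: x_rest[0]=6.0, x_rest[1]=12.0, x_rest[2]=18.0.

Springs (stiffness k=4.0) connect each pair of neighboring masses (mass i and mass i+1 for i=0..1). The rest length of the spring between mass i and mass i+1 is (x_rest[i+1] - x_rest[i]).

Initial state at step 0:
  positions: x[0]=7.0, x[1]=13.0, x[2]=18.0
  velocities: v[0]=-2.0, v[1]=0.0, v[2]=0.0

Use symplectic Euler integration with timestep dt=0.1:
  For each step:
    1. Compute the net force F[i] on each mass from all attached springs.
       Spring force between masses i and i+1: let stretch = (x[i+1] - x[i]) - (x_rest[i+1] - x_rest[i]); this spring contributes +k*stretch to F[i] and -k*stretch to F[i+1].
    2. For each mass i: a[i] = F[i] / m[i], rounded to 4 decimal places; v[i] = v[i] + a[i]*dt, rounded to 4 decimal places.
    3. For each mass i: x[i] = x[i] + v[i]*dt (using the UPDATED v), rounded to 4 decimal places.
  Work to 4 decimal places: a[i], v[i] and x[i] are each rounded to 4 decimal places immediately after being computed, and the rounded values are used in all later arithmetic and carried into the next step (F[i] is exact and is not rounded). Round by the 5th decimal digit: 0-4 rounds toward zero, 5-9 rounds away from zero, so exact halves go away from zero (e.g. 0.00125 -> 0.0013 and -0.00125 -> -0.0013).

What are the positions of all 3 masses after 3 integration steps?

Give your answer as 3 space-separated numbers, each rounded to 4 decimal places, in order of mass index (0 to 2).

Step 0: x=[7.0000 13.0000 18.0000] v=[-2.0000 0.0000 0.0000]
Step 1: x=[6.8000 12.9600 18.0200] v=[-2.0000 -0.4000 0.2000]
Step 2: x=[6.6064 12.8760 18.0588] v=[-1.9360 -0.8400 0.3880]
Step 3: x=[6.4236 12.7485 18.1139] v=[-1.8282 -1.2747 0.5514]

Answer: 6.4236 12.7485 18.1139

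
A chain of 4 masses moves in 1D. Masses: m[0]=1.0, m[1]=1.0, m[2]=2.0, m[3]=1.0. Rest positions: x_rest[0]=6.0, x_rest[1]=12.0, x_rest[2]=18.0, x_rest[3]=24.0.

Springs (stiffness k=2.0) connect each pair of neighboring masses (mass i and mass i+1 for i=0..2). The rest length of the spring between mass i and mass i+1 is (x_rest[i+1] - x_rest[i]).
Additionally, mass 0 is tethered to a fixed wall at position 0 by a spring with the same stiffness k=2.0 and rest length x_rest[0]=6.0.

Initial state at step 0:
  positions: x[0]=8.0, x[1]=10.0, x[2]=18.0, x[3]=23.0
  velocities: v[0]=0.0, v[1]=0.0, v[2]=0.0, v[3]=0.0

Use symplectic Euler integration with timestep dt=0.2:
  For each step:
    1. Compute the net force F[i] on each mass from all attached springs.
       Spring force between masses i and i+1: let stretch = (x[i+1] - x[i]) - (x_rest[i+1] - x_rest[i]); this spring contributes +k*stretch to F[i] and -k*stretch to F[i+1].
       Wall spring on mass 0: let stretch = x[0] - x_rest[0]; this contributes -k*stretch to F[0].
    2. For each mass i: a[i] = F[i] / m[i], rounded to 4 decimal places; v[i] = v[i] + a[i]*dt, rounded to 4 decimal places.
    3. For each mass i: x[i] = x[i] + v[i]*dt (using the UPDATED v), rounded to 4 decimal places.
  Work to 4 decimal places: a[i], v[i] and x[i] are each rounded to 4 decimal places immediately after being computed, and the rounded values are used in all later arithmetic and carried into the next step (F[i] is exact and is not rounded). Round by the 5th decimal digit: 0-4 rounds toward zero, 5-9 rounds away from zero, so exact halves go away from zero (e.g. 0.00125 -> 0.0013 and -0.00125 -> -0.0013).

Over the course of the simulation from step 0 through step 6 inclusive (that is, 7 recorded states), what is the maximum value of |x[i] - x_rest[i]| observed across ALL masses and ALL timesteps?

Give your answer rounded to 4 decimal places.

Answer: 2.1031

Derivation:
Step 0: x=[8.0000 10.0000 18.0000 23.0000] v=[0.0000 0.0000 0.0000 0.0000]
Step 1: x=[7.5200 10.4800 17.8800 23.0800] v=[-2.4000 2.4000 -0.6000 0.4000]
Step 2: x=[6.6752 11.3152 17.6720 23.2240] v=[-4.2240 4.1760 -1.0400 0.7200]
Step 3: x=[5.6676 12.2877 17.4318 23.4038] v=[-5.0381 4.8627 -1.2010 0.8992]
Step 4: x=[4.7362 13.1422 17.2247 23.5859] v=[-4.6571 4.2723 -1.0354 0.9104]
Step 5: x=[4.0984 13.6508 17.1088 23.7391] v=[-3.1892 2.5429 -0.5797 0.7659]
Step 6: x=[3.8969 13.6718 17.1198 23.8419] v=[-1.0076 0.1051 0.0548 0.5138]
Max displacement = 2.1031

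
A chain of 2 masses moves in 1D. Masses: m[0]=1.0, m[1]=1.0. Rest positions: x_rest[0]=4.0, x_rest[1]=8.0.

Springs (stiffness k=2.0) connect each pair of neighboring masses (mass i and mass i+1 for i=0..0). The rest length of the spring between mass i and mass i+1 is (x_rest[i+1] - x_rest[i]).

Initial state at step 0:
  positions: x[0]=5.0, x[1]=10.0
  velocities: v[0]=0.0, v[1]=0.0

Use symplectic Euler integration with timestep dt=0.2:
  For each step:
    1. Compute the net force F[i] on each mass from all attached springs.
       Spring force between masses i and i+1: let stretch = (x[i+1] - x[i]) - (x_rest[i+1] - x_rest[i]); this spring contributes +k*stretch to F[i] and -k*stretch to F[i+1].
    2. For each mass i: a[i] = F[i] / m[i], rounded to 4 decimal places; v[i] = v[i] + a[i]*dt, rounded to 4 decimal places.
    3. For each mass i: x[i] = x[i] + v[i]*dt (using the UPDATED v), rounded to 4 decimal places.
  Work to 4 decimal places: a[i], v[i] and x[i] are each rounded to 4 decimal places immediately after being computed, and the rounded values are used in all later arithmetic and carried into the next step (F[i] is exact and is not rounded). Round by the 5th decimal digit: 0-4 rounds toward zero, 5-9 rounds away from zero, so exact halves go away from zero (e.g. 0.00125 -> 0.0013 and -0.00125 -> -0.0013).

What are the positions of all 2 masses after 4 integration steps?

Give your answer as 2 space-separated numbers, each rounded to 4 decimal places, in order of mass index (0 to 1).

Answer: 5.6220 9.3780

Derivation:
Step 0: x=[5.0000 10.0000] v=[0.0000 0.0000]
Step 1: x=[5.0800 9.9200] v=[0.4000 -0.4000]
Step 2: x=[5.2272 9.7728] v=[0.7360 -0.7360]
Step 3: x=[5.4180 9.5820] v=[0.9542 -0.9542]
Step 4: x=[5.6220 9.3780] v=[1.0198 -1.0198]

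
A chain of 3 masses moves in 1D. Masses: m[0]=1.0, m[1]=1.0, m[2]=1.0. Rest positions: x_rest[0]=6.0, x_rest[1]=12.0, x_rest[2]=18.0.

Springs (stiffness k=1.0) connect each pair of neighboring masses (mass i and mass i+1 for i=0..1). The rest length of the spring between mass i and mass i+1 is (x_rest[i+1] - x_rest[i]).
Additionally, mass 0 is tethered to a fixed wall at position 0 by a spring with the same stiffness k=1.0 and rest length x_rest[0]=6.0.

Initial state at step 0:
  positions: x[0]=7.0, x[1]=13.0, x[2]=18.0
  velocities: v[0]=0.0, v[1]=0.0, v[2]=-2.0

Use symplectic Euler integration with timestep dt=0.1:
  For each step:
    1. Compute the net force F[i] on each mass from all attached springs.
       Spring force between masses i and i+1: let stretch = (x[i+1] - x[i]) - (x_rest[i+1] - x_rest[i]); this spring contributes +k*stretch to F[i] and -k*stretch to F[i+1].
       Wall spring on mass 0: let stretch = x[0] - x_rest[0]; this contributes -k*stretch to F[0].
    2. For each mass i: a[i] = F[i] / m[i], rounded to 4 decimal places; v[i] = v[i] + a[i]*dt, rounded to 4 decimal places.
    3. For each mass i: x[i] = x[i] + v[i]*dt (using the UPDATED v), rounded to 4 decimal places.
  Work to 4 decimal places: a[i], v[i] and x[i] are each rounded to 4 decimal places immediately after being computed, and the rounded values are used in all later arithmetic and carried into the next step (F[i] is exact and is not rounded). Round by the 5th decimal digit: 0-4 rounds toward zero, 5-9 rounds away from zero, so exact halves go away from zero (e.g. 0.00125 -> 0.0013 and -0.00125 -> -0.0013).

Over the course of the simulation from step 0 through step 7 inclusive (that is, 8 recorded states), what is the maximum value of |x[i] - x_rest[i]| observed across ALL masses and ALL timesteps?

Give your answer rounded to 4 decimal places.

Step 0: x=[7.0000 13.0000 18.0000] v=[0.0000 0.0000 -2.0000]
Step 1: x=[6.9900 12.9900 17.8100] v=[-0.1000 -0.1000 -1.9000]
Step 2: x=[6.9701 12.9682 17.6318] v=[-0.1990 -0.2180 -1.7820]
Step 3: x=[6.9405 12.9331 17.4670] v=[-0.2962 -0.3515 -1.6484]
Step 4: x=[6.9014 12.8834 17.3168] v=[-0.3910 -0.4974 -1.5018]
Step 5: x=[6.8531 12.8182 17.1823] v=[-0.4829 -0.6523 -1.3451]
Step 6: x=[6.7959 12.7370 17.0642] v=[-0.5717 -0.8124 -1.1815]
Step 7: x=[6.7302 12.6396 16.9628] v=[-0.6572 -0.9738 -1.0142]
Max displacement = 1.0372

Answer: 1.0372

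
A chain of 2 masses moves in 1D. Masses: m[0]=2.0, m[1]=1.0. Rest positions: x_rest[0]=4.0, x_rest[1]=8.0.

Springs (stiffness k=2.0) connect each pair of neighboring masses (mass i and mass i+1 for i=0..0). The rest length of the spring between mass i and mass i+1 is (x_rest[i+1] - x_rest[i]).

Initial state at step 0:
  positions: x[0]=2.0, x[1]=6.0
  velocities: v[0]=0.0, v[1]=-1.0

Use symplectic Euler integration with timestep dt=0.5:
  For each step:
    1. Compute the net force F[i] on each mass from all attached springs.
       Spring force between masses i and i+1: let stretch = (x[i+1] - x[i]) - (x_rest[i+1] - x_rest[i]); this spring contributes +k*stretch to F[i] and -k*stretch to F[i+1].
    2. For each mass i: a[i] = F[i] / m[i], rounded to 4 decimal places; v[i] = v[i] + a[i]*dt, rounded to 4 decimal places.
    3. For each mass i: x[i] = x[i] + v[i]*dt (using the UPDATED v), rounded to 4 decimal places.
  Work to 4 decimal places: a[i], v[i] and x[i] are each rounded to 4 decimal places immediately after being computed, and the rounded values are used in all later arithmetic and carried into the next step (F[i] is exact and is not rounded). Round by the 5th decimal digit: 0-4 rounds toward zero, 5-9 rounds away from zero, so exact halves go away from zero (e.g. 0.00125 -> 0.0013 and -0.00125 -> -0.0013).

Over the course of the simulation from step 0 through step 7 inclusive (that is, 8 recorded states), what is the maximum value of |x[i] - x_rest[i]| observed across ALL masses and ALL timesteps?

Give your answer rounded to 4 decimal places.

Step 0: x=[2.0000 6.0000] v=[0.0000 -1.0000]
Step 1: x=[2.0000 5.5000] v=[0.0000 -1.0000]
Step 2: x=[1.8750 5.2500] v=[-0.2500 -0.5000]
Step 3: x=[1.5938 5.3125] v=[-0.5625 0.1250]
Step 4: x=[1.2422 5.5157] v=[-0.7032 0.4063]
Step 5: x=[0.9590 5.5821] v=[-0.5665 0.1328]
Step 6: x=[0.8315 5.3370] v=[-0.2550 -0.4903]
Step 7: x=[0.8304 4.8391] v=[-0.0023 -0.9958]
Max displacement = 3.1696

Answer: 3.1696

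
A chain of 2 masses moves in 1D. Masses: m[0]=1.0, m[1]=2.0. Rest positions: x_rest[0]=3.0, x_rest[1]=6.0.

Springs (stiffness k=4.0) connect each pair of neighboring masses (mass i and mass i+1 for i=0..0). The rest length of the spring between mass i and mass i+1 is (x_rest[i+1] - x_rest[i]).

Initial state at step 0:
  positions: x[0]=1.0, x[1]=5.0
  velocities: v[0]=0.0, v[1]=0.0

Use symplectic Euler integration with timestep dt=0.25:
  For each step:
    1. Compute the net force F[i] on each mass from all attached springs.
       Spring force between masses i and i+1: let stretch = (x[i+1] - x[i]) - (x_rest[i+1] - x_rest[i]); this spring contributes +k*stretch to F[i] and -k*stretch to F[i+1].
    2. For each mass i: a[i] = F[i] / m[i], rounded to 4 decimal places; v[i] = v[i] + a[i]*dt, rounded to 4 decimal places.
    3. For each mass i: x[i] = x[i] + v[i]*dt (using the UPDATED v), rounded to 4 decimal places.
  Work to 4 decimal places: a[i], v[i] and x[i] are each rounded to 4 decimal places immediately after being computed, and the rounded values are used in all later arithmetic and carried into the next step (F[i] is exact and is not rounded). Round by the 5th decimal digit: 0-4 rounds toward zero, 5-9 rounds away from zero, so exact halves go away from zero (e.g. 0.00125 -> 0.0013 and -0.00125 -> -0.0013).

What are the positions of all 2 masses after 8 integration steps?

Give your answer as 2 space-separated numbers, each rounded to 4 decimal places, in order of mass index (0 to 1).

Answer: 1.2842 4.8580

Derivation:
Step 0: x=[1.0000 5.0000] v=[0.0000 0.0000]
Step 1: x=[1.2500 4.8750] v=[1.0000 -0.5000]
Step 2: x=[1.6563 4.6719] v=[1.6250 -0.8125]
Step 3: x=[2.0665 4.4668] v=[1.6406 -0.8203]
Step 4: x=[2.3267 4.3367] v=[1.0409 -0.5205]
Step 5: x=[2.3394 4.3303] v=[0.0509 -0.0255]
Step 6: x=[2.0999 4.4501] v=[-0.9582 0.4791]
Step 7: x=[1.6979 4.6511] v=[-1.6080 0.8040]
Step 8: x=[1.2842 4.8580] v=[-1.6548 0.8274]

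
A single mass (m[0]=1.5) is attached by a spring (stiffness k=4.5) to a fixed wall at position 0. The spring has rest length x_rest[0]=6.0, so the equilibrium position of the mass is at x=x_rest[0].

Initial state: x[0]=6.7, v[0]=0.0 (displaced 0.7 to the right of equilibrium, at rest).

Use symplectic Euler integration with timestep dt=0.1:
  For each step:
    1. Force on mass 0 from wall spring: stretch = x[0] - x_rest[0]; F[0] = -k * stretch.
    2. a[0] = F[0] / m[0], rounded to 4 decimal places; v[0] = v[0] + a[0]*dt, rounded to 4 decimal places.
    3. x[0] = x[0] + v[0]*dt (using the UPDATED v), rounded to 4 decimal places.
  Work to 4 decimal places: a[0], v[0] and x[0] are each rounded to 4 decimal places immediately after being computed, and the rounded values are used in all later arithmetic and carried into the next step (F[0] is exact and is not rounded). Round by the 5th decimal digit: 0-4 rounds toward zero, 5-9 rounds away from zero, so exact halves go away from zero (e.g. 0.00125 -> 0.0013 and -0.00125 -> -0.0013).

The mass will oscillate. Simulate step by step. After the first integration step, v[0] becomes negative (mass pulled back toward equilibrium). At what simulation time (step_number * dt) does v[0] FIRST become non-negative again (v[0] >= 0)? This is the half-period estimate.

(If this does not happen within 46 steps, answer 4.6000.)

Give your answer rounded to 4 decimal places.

Step 0: x=[6.7000] v=[0.0000]
Step 1: x=[6.6790] v=[-0.2100]
Step 2: x=[6.6376] v=[-0.4137]
Step 3: x=[6.5771] v=[-0.6050]
Step 4: x=[6.4993] v=[-0.7781]
Step 5: x=[6.4065] v=[-0.9279]
Step 6: x=[6.3015] v=[-1.0499]
Step 7: x=[6.1875] v=[-1.1404]
Step 8: x=[6.0678] v=[-1.1967]
Step 9: x=[5.9461] v=[-1.2170]
Step 10: x=[5.8260] v=[-1.2008]
Step 11: x=[5.7111] v=[-1.1486]
Step 12: x=[5.6049] v=[-1.0619]
Step 13: x=[5.5106] v=[-0.9434]
Step 14: x=[5.4309] v=[-0.7966]
Step 15: x=[5.3683] v=[-0.6259]
Step 16: x=[5.3247] v=[-0.4364]
Step 17: x=[5.3013] v=[-0.2338]
Step 18: x=[5.2989] v=[-0.0242]
Step 19: x=[5.3175] v=[0.1861]
First v>=0 after going negative at step 19, time=1.9000

Answer: 1.9000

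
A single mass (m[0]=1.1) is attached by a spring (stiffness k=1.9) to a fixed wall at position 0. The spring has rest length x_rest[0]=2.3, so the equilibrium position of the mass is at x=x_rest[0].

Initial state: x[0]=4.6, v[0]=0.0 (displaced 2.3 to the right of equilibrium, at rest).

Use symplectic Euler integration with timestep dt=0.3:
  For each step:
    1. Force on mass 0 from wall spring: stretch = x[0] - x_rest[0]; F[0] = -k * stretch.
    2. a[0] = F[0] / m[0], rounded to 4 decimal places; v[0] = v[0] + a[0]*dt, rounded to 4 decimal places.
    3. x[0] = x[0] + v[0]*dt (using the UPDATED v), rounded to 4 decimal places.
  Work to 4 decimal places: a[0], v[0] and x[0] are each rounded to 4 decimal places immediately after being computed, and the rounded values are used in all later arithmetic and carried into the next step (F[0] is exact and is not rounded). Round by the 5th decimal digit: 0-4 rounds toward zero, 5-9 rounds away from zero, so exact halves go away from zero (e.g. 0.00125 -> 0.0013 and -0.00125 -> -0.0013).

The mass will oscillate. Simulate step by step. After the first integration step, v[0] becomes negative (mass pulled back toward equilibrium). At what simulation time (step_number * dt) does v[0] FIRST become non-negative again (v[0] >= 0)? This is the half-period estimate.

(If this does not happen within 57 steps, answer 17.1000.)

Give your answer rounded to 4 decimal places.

Step 0: x=[4.6000] v=[0.0000]
Step 1: x=[4.2425] v=[-1.1918]
Step 2: x=[3.5830] v=[-2.1984]
Step 3: x=[2.7240] v=[-2.8632]
Step 4: x=[1.7991] v=[-3.0829]
Step 5: x=[0.9521] v=[-2.8233]
Step 6: x=[0.3147] v=[-2.1248]
Step 7: x=[-0.0141] v=[-1.0960]
Step 8: x=[0.0168] v=[0.1031]
First v>=0 after going negative at step 8, time=2.4000

Answer: 2.4000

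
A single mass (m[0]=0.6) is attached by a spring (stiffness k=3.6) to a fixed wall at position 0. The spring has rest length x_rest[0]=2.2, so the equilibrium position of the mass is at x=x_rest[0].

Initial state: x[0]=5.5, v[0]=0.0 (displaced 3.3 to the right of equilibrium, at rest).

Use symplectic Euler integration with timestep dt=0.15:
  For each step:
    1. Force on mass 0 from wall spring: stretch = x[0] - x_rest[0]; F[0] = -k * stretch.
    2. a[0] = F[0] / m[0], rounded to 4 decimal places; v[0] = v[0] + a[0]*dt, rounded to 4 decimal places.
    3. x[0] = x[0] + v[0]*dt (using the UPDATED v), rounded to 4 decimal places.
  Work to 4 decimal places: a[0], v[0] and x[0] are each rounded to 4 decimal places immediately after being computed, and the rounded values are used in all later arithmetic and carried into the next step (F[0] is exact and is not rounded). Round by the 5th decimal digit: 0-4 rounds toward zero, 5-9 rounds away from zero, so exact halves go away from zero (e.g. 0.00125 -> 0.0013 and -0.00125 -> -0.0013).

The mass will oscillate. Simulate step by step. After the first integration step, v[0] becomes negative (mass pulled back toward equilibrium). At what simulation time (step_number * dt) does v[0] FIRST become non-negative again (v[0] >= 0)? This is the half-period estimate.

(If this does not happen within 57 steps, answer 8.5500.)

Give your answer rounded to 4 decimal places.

Step 0: x=[5.5000] v=[0.0000]
Step 1: x=[5.0545] v=[-2.9700]
Step 2: x=[4.2236] v=[-5.5391]
Step 3: x=[3.1196] v=[-7.3603]
Step 4: x=[1.8914] v=[-8.1879]
Step 5: x=[0.7049] v=[-7.9102]
Step 6: x=[-0.2798] v=[-6.5646]
Step 7: x=[-0.9297] v=[-4.3328]
Step 8: x=[-1.1571] v=[-1.5161]
Step 9: x=[-0.9313] v=[1.5053]
First v>=0 after going negative at step 9, time=1.3500

Answer: 1.3500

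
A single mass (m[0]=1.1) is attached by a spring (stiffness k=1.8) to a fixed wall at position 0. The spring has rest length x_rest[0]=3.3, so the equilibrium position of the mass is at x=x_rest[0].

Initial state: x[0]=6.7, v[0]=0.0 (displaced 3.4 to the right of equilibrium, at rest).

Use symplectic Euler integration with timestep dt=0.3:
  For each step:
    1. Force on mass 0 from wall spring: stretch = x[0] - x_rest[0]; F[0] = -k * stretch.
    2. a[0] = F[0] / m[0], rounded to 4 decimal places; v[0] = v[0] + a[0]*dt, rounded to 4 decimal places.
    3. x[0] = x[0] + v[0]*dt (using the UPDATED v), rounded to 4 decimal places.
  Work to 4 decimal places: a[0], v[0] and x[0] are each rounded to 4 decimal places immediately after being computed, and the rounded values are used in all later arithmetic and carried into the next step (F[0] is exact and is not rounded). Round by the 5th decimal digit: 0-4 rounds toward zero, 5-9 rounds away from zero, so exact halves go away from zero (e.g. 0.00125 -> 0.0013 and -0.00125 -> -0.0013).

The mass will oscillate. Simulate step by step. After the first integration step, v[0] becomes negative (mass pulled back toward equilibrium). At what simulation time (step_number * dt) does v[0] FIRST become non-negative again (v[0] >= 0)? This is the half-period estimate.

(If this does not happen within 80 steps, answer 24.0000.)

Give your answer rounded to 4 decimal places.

Step 0: x=[6.7000] v=[0.0000]
Step 1: x=[6.1993] v=[-1.6691]
Step 2: x=[5.2716] v=[-3.0924]
Step 3: x=[4.0535] v=[-4.0603]
Step 4: x=[2.7244] v=[-4.4302]
Step 5: x=[1.4801] v=[-4.1476]
Step 6: x=[0.5038] v=[-3.2542]
Step 7: x=[-0.0607] v=[-1.8815]
Step 8: x=[-0.1302] v=[-0.2317]
Step 9: x=[0.3055] v=[1.4522]
First v>=0 after going negative at step 9, time=2.7000

Answer: 2.7000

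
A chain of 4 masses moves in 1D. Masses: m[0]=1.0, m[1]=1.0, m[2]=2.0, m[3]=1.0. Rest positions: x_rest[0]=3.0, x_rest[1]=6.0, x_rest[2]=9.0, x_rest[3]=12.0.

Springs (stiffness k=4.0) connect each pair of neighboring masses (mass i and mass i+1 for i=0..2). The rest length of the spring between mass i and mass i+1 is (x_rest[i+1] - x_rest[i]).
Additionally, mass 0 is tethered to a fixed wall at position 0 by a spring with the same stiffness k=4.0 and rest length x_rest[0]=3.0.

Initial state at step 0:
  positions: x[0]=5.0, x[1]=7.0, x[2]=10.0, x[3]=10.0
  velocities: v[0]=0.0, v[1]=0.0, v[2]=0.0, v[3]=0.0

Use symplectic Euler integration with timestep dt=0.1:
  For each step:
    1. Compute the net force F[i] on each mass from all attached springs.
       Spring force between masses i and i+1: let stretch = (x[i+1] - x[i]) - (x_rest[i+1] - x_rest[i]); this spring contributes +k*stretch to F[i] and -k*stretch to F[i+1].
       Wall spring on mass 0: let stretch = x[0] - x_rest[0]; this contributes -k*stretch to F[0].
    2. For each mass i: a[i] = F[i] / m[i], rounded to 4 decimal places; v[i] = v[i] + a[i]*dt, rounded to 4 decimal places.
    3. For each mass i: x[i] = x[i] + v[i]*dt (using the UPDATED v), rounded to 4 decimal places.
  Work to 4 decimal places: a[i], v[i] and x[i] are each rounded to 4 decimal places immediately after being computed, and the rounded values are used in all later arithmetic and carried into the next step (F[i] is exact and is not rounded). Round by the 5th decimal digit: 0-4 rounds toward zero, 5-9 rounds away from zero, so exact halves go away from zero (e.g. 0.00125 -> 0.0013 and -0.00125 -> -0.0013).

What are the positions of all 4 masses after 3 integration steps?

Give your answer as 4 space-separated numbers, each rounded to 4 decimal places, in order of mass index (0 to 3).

Step 0: x=[5.0000 7.0000 10.0000 10.0000] v=[0.0000 0.0000 0.0000 0.0000]
Step 1: x=[4.8800 7.0400 9.9400 10.1200] v=[-1.2000 0.4000 -0.6000 1.2000]
Step 2: x=[4.6512 7.1096 9.8256 10.3528] v=[-2.2880 0.6960 -1.1440 2.3280]
Step 3: x=[4.3347 7.1895 9.6674 10.6845] v=[-3.1651 0.7990 -1.5818 3.3171]

Answer: 4.3347 7.1895 9.6674 10.6845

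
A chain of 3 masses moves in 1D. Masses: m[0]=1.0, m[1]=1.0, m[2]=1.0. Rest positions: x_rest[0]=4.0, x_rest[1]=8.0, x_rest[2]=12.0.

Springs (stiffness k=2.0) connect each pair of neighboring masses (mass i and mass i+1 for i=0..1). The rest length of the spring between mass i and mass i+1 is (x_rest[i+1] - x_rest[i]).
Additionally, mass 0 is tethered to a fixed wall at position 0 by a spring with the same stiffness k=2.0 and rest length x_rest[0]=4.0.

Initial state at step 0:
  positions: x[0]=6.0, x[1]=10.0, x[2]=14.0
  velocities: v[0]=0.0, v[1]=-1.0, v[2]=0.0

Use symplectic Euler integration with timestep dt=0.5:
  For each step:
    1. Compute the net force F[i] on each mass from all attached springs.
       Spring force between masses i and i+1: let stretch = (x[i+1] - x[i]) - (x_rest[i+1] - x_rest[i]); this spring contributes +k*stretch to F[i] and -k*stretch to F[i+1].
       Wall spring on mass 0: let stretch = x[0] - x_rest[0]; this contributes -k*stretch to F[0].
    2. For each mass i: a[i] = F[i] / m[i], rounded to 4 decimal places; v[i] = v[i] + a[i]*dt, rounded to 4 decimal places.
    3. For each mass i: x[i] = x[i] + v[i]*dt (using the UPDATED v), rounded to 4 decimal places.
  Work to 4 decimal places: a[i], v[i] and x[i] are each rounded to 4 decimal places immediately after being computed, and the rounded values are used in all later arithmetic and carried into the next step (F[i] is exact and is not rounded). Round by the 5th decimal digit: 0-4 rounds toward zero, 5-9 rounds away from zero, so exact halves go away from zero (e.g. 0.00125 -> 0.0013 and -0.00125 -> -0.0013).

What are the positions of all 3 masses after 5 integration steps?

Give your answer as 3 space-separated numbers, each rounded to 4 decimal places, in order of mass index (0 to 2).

Step 0: x=[6.0000 10.0000 14.0000] v=[0.0000 -1.0000 0.0000]
Step 1: x=[5.0000 9.5000 14.0000] v=[-2.0000 -1.0000 0.0000]
Step 2: x=[3.7500 9.0000 13.7500] v=[-2.5000 -1.0000 -0.5000]
Step 3: x=[3.2500 8.2500 13.1250] v=[-1.0000 -1.5000 -1.2500]
Step 4: x=[3.6250 7.4375 12.0625] v=[0.7500 -1.6250 -2.1250]
Step 5: x=[4.0938 7.0313 10.6875] v=[0.9375 -0.8125 -2.7500]

Answer: 4.0938 7.0313 10.6875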